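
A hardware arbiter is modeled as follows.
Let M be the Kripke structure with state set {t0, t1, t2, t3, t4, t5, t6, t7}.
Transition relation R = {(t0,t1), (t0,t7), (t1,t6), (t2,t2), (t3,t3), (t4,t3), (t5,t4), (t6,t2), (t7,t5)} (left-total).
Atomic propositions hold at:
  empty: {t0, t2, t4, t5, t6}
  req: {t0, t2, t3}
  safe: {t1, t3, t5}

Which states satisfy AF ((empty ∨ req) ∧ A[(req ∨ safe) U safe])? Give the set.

{t3, t4, t5, t7}

Sat(empty ∨ req) = {t0, t2, t3, t4, t5, t6}
Sat(req ∨ safe) = {t0, t1, t2, t3, t5}
A[(req ∨ safe) U safe]: least fixpoint, start Z0 = Sat(safe) = {t1, t3, t5}, add states in Sat(req ∨ safe) with every successor in Z. Already a fixed point.
Sat(A[(req ∨ safe) U safe]) = {t1, t3, t5}
Sat((empty ∨ req) ∧ A[(req ∨ safe) U safe]) = {t3, t5}
AF ((empty ∨ req) ∧ A[(req ∨ safe) U safe]): least fixpoint, start Z0 = {t3, t5}, add states with every successor in Z. Z1 = {t3, t4, t5, t7}; fixed.
Sat(AF ((empty ∨ req) ∧ A[(req ∨ safe) U safe])) = {t3, t4, t5, t7}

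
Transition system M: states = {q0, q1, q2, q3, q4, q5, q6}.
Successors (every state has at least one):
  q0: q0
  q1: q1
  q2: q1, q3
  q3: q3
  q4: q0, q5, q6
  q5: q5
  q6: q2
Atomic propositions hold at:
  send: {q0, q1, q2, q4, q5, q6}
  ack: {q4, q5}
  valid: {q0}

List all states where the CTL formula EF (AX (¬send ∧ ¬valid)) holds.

{q2, q3, q4, q6}

Sat(¬send) = {q3}
Sat(¬valid) = {q1, q2, q3, q4, q5, q6}
Sat(¬send ∧ ¬valid) = {q3}
Sat(AX (¬send ∧ ¬valid)) = {s : every successor in {q3}} = {q3}
EF (AX (¬send ∧ ¬valid)): least fixpoint, start Z0 = {q3}, add states with some successor in Z. Z1 = {q2, q3}; Z2 = {q2, q3, q6}; Z3 = {q2, q3, q4, q6}; fixed.
Sat(EF (AX (¬send ∧ ¬valid))) = {q2, q3, q4, q6}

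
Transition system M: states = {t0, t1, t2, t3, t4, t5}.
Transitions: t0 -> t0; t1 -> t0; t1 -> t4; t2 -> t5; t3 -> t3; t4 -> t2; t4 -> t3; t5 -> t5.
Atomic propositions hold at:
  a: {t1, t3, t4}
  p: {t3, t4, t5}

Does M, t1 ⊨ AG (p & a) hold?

No

Sat(p & a) = {t3, t4}
AG (p & a): greatest fixpoint, start Z0 = {t3, t4}, keep only states in Sat with every successor in Z. Z1 = {t3}; fixed.
Sat(AG (p & a)) = {t3}
t1 ∉ Sat(AG (p & a)) = {t3}, so the formula does not hold at t1.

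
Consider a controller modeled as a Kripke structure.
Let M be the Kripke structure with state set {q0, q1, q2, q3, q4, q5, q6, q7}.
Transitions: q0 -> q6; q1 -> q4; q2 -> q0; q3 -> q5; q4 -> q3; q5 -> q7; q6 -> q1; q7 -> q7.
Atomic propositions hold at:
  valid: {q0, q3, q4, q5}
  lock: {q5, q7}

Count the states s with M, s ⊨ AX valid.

4

Sat(AX valid) = {s : every successor in {q0, q3, q4, q5}} = {q1, q2, q3, q4}
|Sat(AX valid)| = |{q1, q2, q3, q4}| = 4.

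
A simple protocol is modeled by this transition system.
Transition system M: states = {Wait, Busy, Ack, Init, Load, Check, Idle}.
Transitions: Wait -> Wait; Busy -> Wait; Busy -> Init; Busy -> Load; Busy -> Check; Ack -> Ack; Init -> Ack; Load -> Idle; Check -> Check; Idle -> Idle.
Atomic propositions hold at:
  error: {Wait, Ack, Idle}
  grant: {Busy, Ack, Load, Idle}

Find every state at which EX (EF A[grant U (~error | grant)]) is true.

{Busy, Ack, Init, Load, Check, Idle}

Sat(~error) = {Busy, Init, Load, Check}
Sat(~error | grant) = {Busy, Ack, Init, Load, Check, Idle}
A[grant U (~error | grant)]: least fixpoint, start Z0 = Sat((~error | grant)) = {Busy, Ack, Init, Load, Check, Idle}, add states in Sat(grant) with every successor in Z. Already a fixed point.
Sat(A[grant U (~error | grant)]) = {Busy, Ack, Init, Load, Check, Idle}
EF A[grant U (~error | grant)]: least fixpoint, start Z0 = {Busy, Ack, Init, Load, Check, Idle}, add states with some successor in Z. Already a fixed point.
Sat(EF A[grant U (~error | grant)]) = {Busy, Ack, Init, Load, Check, Idle}
Sat(EX (EF A[grant U (~error | grant)])) = {s : some successor in {Busy, Ack, Init, Load, Check, Idle}} = {Busy, Ack, Init, Load, Check, Idle}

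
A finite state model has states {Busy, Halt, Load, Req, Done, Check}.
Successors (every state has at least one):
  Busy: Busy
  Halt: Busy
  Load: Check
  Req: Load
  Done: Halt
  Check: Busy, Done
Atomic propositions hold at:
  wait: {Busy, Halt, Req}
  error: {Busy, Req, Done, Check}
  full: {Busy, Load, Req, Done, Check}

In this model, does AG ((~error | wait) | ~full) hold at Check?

No

Sat(~error) = {Halt, Load}
Sat(~error | wait) = {Busy, Halt, Load, Req}
Sat(~full) = {Halt}
Sat((~error | wait) | ~full) = {Busy, Halt, Load, Req}
AG ((~error | wait) | ~full): greatest fixpoint, start Z0 = {Busy, Halt, Load, Req}, keep only states in Sat with every successor in Z. Z1 = {Busy, Halt, Req}; Z2 = {Busy, Halt}; fixed.
Sat(AG ((~error | wait) | ~full)) = {Busy, Halt}
Check ∉ Sat(AG ((~error | wait) | ~full)) = {Busy, Halt}, so the formula does not hold at Check.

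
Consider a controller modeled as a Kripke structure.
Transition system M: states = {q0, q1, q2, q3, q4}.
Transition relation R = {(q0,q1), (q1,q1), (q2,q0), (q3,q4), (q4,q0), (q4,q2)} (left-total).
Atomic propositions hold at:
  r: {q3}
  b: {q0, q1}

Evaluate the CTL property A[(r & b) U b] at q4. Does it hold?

No

Sat(r & b) = ∅
A[(r & b) U b]: least fixpoint, start Z0 = Sat(b) = {q0, q1}, add states in Sat(r & b) with every successor in Z. Already a fixed point.
Sat(A[(r & b) U b]) = {q0, q1}
q4 ∉ Sat(A[(r & b) U b]) = {q0, q1}, so the formula does not hold at q4.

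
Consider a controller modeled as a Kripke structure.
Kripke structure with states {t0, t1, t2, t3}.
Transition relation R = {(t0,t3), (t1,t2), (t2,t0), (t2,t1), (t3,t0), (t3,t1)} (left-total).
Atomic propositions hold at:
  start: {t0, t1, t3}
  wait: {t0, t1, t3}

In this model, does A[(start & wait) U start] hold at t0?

Sat(start & wait) = {t0, t1, t3}
A[(start & wait) U start]: least fixpoint, start Z0 = Sat(start) = {t0, t1, t3}, add states in Sat(start & wait) with every successor in Z. Already a fixed point.
Sat(A[(start & wait) U start]) = {t0, t1, t3}
t0 ∈ Sat(A[(start & wait) U start]) = {t0, t1, t3}, so the formula holds at t0.

Yes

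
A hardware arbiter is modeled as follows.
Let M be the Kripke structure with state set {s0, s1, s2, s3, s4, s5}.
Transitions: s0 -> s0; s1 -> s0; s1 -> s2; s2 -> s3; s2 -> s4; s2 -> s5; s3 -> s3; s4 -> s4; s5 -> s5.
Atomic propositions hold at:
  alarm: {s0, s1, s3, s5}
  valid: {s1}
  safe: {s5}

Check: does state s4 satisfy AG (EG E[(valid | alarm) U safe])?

No

Sat(valid | alarm) = {s0, s1, s3, s5}
E[(valid | alarm) U safe]: least fixpoint, start Z0 = Sat(safe) = {s5}, add states in Sat(valid | alarm) with some successor in Z. Already a fixed point.
Sat(E[(valid | alarm) U safe]) = {s5}
EG E[(valid | alarm) U safe]: greatest fixpoint, start Z0 = {s5}, keep only states in Sat with some successor in Z. Already a fixed point.
Sat(EG E[(valid | alarm) U safe]) = {s5}
AG (EG E[(valid | alarm) U safe]): greatest fixpoint, start Z0 = {s5}, keep only states in Sat with every successor in Z. Already a fixed point.
Sat(AG (EG E[(valid | alarm) U safe])) = {s5}
s4 ∉ Sat(AG (EG E[(valid | alarm) U safe])) = {s5}, so the formula does not hold at s4.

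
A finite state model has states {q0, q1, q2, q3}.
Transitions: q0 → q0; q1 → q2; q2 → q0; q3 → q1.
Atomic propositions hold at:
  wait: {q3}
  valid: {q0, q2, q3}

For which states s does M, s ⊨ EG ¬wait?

{q0, q1, q2}

Sat(¬wait) = {q0, q1, q2}
EG ¬wait: greatest fixpoint, start Z0 = {q0, q1, q2}, keep only states in Sat with some successor in Z. Already a fixed point.
Sat(EG ¬wait) = {q0, q1, q2}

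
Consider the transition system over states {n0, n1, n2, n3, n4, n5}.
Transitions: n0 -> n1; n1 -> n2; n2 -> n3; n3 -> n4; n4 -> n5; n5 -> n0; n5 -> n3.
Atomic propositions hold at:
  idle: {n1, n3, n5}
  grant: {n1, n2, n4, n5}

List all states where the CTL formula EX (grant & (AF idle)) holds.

{n0, n1, n3, n4}

AF idle: least fixpoint, start Z0 = {n1, n3, n5}, add states with every successor in Z. Z1 = {n0, n1, n2, n3, n4, n5}; fixed.
Sat(AF idle) = {n0, n1, n2, n3, n4, n5}
Sat(grant & (AF idle)) = {n1, n2, n4, n5}
Sat(EX (grant & (AF idle))) = {s : some successor in {n1, n2, n4, n5}} = {n0, n1, n3, n4}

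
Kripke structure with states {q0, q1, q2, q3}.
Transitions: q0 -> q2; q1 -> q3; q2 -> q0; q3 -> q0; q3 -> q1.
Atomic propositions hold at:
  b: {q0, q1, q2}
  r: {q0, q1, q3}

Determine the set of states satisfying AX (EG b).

{q0, q2}

EG b: greatest fixpoint, start Z0 = {q0, q1, q2}, keep only states in Sat with some successor in Z. Z1 = {q0, q2}; fixed.
Sat(EG b) = {q0, q2}
Sat(AX (EG b)) = {s : every successor in {q0, q2}} = {q0, q2}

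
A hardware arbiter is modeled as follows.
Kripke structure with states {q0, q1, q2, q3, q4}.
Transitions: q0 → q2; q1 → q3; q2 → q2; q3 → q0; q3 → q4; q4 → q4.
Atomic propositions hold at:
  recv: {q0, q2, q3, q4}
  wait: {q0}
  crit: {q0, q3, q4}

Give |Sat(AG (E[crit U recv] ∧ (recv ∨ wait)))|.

E[crit U recv]: least fixpoint, start Z0 = Sat(recv) = {q0, q2, q3, q4}, add states in Sat(crit) with some successor in Z. Already a fixed point.
Sat(E[crit U recv]) = {q0, q2, q3, q4}
Sat(recv ∨ wait) = {q0, q2, q3, q4}
Sat(E[crit U recv] ∧ (recv ∨ wait)) = {q0, q2, q3, q4}
AG (E[crit U recv] ∧ (recv ∨ wait)): greatest fixpoint, start Z0 = {q0, q2, q3, q4}, keep only states in Sat with every successor in Z. Already a fixed point.
Sat(AG (E[crit U recv] ∧ (recv ∨ wait))) = {q0, q2, q3, q4}
|Sat(AG (E[crit U recv] ∧ (recv ∨ wait)))| = |{q0, q2, q3, q4}| = 4.

4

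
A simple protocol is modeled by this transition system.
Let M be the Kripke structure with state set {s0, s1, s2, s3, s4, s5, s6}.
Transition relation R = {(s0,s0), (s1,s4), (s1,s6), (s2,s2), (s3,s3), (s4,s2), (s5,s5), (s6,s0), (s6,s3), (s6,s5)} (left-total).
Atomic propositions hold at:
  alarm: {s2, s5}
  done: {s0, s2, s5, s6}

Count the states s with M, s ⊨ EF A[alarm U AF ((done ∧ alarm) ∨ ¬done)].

6

Sat(done ∧ alarm) = {s2, s5}
Sat(¬done) = {s1, s3, s4}
Sat((done ∧ alarm) ∨ ¬done) = {s1, s2, s3, s4, s5}
AF ((done ∧ alarm) ∨ ¬done): least fixpoint, start Z0 = {s1, s2, s3, s4, s5}, add states with every successor in Z. Already a fixed point.
Sat(AF ((done ∧ alarm) ∨ ¬done)) = {s1, s2, s3, s4, s5}
A[alarm U AF ((done ∧ alarm) ∨ ¬done)]: least fixpoint, start Z0 = Sat(AF ((done ∧ alarm) ∨ ¬done)) = {s1, s2, s3, s4, s5}, add states in Sat(alarm) with every successor in Z. Already a fixed point.
Sat(A[alarm U AF ((done ∧ alarm) ∨ ¬done)]) = {s1, s2, s3, s4, s5}
EF A[alarm U AF ((done ∧ alarm) ∨ ¬done)]: least fixpoint, start Z0 = {s1, s2, s3, s4, s5}, add states with some successor in Z. Z1 = {s1, s2, s3, s4, s5, s6}; fixed.
Sat(EF A[alarm U AF ((done ∧ alarm) ∨ ¬done)]) = {s1, s2, s3, s4, s5, s6}
|Sat(EF A[alarm U AF ((done ∧ alarm) ∨ ¬done)])| = |{s1, s2, s3, s4, s5, s6}| = 6.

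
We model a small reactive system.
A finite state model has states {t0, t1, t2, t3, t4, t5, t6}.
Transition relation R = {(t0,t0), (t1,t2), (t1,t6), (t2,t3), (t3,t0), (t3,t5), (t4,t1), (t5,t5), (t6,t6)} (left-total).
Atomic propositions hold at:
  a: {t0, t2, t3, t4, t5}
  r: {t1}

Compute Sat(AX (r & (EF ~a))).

Sat(~a) = {t1, t6}
EF ~a: least fixpoint, start Z0 = {t1, t6}, add states with some successor in Z. Z1 = {t1, t4, t6}; fixed.
Sat(EF ~a) = {t1, t4, t6}
Sat(r & (EF ~a)) = {t1}
Sat(AX (r & (EF ~a))) = {s : every successor in {t1}} = {t4}

{t4}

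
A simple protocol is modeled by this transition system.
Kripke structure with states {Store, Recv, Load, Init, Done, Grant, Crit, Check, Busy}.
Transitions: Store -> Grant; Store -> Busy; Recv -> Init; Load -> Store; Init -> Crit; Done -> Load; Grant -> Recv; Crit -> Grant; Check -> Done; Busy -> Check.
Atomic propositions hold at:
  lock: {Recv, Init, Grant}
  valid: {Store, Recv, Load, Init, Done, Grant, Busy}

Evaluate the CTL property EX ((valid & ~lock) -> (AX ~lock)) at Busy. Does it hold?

Sat(~lock) = {Store, Load, Done, Crit, Check, Busy}
Sat(valid & ~lock) = {Store, Load, Done, Busy}
Sat(AX ~lock) = {s : every successor in {Store, Load, Done, Crit, Check, Busy}} = {Load, Init, Done, Check, Busy}
Sat((valid & ~lock) -> (AX ~lock)) = {Recv, Load, Init, Done, Grant, Crit, Check, Busy}
Sat(EX ((valid & ~lock) -> (AX ~lock))) = {s : some successor in {Recv, Load, Init, Done, Grant, Crit, Check, Busy}} = {Store, Recv, Init, Done, Grant, Crit, Check, Busy}
Busy ∈ Sat(EX ((valid & ~lock) -> (AX ~lock))) = {Store, Recv, Init, Done, Grant, Crit, Check, Busy}, so the formula holds at Busy.

Yes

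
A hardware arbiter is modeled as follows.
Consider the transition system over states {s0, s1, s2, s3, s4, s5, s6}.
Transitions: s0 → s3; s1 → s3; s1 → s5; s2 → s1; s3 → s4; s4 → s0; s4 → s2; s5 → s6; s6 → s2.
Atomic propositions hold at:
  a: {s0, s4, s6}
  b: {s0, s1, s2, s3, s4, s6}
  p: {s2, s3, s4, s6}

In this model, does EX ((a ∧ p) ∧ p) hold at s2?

Sat(a ∧ p) = {s4, s6}
Sat((a ∧ p) ∧ p) = {s4, s6}
Sat(EX ((a ∧ p) ∧ p)) = {s : some successor in {s4, s6}} = {s3, s5}
s2 ∉ Sat(EX ((a ∧ p) ∧ p)) = {s3, s5}, so the formula does not hold at s2.

No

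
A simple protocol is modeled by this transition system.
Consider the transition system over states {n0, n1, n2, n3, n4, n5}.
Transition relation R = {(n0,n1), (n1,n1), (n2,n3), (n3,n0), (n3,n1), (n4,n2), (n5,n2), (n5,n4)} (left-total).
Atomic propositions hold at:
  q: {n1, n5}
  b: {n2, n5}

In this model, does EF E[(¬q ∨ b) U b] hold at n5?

Sat(¬q) = {n0, n2, n3, n4}
Sat(¬q ∨ b) = {n0, n2, n3, n4, n5}
E[(¬q ∨ b) U b]: least fixpoint, start Z0 = Sat(b) = {n2, n5}, add states in Sat(¬q ∨ b) with some successor in Z. Z1 = {n2, n4, n5}; fixed.
Sat(E[(¬q ∨ b) U b]) = {n2, n4, n5}
EF E[(¬q ∨ b) U b]: least fixpoint, start Z0 = {n2, n4, n5}, add states with some successor in Z. Already a fixed point.
Sat(EF E[(¬q ∨ b) U b]) = {n2, n4, n5}
n5 ∈ Sat(EF E[(¬q ∨ b) U b]) = {n2, n4, n5}, so the formula holds at n5.

Yes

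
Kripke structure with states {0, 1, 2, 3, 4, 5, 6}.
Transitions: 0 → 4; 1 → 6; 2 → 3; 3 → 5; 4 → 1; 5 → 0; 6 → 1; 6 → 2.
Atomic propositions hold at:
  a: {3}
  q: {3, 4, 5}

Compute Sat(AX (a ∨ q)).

Sat(a ∨ q) = {3, 4, 5}
Sat(AX (a ∨ q)) = {s : every successor in {3, 4, 5}} = {0, 2, 3}

{0, 2, 3}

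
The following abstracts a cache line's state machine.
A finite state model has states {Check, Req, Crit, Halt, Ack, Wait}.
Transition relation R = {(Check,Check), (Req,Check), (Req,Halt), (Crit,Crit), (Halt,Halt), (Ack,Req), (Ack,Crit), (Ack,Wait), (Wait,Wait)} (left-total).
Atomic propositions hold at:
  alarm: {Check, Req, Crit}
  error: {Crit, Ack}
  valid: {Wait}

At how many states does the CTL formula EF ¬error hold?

5

Sat(¬error) = {Check, Req, Halt, Wait}
EF ¬error: least fixpoint, start Z0 = {Check, Req, Halt, Wait}, add states with some successor in Z. Z1 = {Check, Req, Halt, Ack, Wait}; fixed.
Sat(EF ¬error) = {Check, Req, Halt, Ack, Wait}
|Sat(EF ¬error)| = |{Check, Req, Halt, Ack, Wait}| = 5.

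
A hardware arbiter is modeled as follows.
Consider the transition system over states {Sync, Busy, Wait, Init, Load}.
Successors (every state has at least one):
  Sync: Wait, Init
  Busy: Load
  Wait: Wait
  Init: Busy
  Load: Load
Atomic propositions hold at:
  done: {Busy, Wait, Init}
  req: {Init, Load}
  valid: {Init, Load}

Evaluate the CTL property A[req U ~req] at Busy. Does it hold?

Yes

Sat(~req) = {Sync, Busy, Wait}
A[req U ~req]: least fixpoint, start Z0 = Sat(~req) = {Sync, Busy, Wait}, add states in Sat(req) with every successor in Z. Z1 = {Sync, Busy, Wait, Init}; fixed.
Sat(A[req U ~req]) = {Sync, Busy, Wait, Init}
Busy ∈ Sat(A[req U ~req]) = {Sync, Busy, Wait, Init}, so the formula holds at Busy.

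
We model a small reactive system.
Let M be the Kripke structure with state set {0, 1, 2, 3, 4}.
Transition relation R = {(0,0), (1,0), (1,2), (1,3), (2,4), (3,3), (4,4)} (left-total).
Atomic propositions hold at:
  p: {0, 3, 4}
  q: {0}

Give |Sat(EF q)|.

2

EF q: least fixpoint, start Z0 = {0}, add states with some successor in Z. Z1 = {0, 1}; fixed.
Sat(EF q) = {0, 1}
|Sat(EF q)| = |{0, 1}| = 2.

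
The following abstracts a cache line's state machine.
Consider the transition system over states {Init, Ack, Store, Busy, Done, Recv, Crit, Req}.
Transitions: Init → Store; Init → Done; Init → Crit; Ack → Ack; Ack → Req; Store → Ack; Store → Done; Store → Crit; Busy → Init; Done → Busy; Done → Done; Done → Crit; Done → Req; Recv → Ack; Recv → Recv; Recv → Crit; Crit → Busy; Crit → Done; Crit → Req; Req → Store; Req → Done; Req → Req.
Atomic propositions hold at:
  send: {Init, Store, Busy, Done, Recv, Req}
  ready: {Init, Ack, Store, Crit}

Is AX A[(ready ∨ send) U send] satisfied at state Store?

No

Sat(ready ∨ send) = {Init, Ack, Store, Busy, Done, Recv, Crit, Req}
A[(ready ∨ send) U send]: least fixpoint, start Z0 = Sat(send) = {Init, Store, Busy, Done, Recv, Req}, add states in Sat(ready ∨ send) with every successor in Z. Z1 = {Init, Store, Busy, Done, Recv, Crit, Req}; fixed.
Sat(A[(ready ∨ send) U send]) = {Init, Store, Busy, Done, Recv, Crit, Req}
Sat(AX A[(ready ∨ send) U send]) = {s : every successor in {Init, Store, Busy, Done, Recv, Crit, Req}} = {Init, Busy, Done, Crit, Req}
Store ∉ Sat(AX A[(ready ∨ send) U send]) = {Init, Busy, Done, Crit, Req}, so the formula does not hold at Store.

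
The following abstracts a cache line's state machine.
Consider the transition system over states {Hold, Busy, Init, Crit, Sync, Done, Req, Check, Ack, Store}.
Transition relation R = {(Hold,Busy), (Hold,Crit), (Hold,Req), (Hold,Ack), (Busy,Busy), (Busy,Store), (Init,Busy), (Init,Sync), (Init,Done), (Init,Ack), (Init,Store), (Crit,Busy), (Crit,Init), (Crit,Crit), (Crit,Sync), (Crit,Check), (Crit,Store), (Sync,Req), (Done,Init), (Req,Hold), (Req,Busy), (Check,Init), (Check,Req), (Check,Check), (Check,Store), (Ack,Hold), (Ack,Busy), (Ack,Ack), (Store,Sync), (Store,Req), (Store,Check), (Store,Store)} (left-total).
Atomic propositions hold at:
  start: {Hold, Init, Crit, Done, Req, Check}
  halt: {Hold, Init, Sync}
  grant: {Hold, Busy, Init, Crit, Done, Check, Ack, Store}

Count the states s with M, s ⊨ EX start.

9

Sat(EX start) = {s : some successor in {Hold, Init, Crit, Done, Req, Check}} = {Hold, Init, Crit, Sync, Done, Req, Check, Ack, Store}
|Sat(EX start)| = |{Hold, Init, Crit, Sync, Done, Req, Check, Ack, Store}| = 9.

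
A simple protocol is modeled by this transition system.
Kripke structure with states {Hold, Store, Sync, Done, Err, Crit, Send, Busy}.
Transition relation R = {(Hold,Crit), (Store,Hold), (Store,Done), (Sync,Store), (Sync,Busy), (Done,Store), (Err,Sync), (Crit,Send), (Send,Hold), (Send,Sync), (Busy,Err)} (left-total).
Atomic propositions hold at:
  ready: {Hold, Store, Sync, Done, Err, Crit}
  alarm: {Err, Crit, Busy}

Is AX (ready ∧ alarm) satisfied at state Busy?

Yes

Sat(ready ∧ alarm) = {Err, Crit}
Sat(AX (ready ∧ alarm)) = {s : every successor in {Err, Crit}} = {Hold, Busy}
Busy ∈ Sat(AX (ready ∧ alarm)) = {Hold, Busy}, so the formula holds at Busy.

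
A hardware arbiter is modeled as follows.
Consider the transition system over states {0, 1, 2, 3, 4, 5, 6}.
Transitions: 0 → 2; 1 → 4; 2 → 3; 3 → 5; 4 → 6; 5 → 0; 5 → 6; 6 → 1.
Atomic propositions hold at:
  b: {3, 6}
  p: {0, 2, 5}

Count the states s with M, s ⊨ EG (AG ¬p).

Sat(¬p) = {1, 3, 4, 6}
AG ¬p: greatest fixpoint, start Z0 = {1, 3, 4, 6}, keep only states in Sat with every successor in Z. Z1 = {1, 4, 6}; fixed.
Sat(AG ¬p) = {1, 4, 6}
EG (AG ¬p): greatest fixpoint, start Z0 = {1, 4, 6}, keep only states in Sat with some successor in Z. Already a fixed point.
Sat(EG (AG ¬p)) = {1, 4, 6}
|Sat(EG (AG ¬p))| = |{1, 4, 6}| = 3.

3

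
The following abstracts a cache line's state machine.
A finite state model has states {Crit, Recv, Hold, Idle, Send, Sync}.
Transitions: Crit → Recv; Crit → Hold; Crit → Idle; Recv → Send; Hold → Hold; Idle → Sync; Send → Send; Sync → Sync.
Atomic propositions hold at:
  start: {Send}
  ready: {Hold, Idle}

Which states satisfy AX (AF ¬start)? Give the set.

{Crit, Hold, Idle, Sync}

Sat(¬start) = {Crit, Recv, Hold, Idle, Sync}
AF ¬start: least fixpoint, start Z0 = {Crit, Recv, Hold, Idle, Sync}, add states with every successor in Z. Already a fixed point.
Sat(AF ¬start) = {Crit, Recv, Hold, Idle, Sync}
Sat(AX (AF ¬start)) = {s : every successor in {Crit, Recv, Hold, Idle, Sync}} = {Crit, Hold, Idle, Sync}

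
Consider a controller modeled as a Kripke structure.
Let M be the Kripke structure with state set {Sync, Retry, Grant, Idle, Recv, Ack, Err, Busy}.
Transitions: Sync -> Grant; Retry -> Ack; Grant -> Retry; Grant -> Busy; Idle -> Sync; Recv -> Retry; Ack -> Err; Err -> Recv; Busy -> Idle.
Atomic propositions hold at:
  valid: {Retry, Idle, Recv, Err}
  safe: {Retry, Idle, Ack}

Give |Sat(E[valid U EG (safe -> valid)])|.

Sat(safe -> valid) = {Sync, Retry, Grant, Idle, Recv, Err, Busy}
EG (safe -> valid): greatest fixpoint, start Z0 = {Sync, Retry, Grant, Idle, Recv, Err, Busy}, keep only states in Sat with some successor in Z. Z1 = {Sync, Grant, Idle, Recv, Err, Busy}; Z2 = {Sync, Grant, Idle, Err, Busy}; Z3 = {Sync, Grant, Idle, Busy}; fixed.
Sat(EG (safe -> valid)) = {Sync, Grant, Idle, Busy}
E[valid U EG (safe -> valid)]: least fixpoint, start Z0 = Sat(EG (safe -> valid)) = {Sync, Grant, Idle, Busy}, add states in Sat(valid) with some successor in Z. Already a fixed point.
Sat(E[valid U EG (safe -> valid)]) = {Sync, Grant, Idle, Busy}
|Sat(E[valid U EG (safe -> valid)])| = |{Sync, Grant, Idle, Busy}| = 4.

4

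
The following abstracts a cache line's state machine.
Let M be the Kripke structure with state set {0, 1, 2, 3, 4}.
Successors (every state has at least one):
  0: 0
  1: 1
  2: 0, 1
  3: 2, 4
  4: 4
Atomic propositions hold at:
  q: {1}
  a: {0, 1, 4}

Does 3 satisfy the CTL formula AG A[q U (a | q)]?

Sat(a | q) = {0, 1, 4}
A[q U (a | q)]: least fixpoint, start Z0 = Sat((a | q)) = {0, 1, 4}, add states in Sat(q) with every successor in Z. Already a fixed point.
Sat(A[q U (a | q)]) = {0, 1, 4}
AG A[q U (a | q)]: greatest fixpoint, start Z0 = {0, 1, 4}, keep only states in Sat with every successor in Z. Already a fixed point.
Sat(AG A[q U (a | q)]) = {0, 1, 4}
3 ∉ Sat(AG A[q U (a | q)]) = {0, 1, 4}, so the formula does not hold at 3.

No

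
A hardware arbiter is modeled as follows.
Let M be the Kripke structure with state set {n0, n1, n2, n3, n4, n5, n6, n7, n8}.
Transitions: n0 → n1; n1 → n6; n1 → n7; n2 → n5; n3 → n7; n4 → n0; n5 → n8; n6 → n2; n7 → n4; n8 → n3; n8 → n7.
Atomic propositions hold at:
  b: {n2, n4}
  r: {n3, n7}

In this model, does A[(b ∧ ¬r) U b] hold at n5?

No

Sat(¬r) = {n0, n1, n2, n4, n5, n6, n8}
Sat(b ∧ ¬r) = {n2, n4}
A[(b ∧ ¬r) U b]: least fixpoint, start Z0 = Sat(b) = {n2, n4}, add states in Sat(b ∧ ¬r) with every successor in Z. Already a fixed point.
Sat(A[(b ∧ ¬r) U b]) = {n2, n4}
n5 ∉ Sat(A[(b ∧ ¬r) U b]) = {n2, n4}, so the formula does not hold at n5.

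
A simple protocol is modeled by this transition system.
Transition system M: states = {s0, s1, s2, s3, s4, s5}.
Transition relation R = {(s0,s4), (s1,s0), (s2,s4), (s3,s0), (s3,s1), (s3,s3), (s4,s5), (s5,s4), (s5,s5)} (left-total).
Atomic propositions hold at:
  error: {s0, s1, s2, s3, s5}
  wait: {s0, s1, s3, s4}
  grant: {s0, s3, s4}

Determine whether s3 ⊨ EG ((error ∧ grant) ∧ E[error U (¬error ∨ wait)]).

Yes

Sat(error ∧ grant) = {s0, s3}
Sat(¬error) = {s4}
Sat(¬error ∨ wait) = {s0, s1, s3, s4}
E[error U (¬error ∨ wait)]: least fixpoint, start Z0 = Sat((¬error ∨ wait)) = {s0, s1, s3, s4}, add states in Sat(error) with some successor in Z. Z1 = {s0, s1, s2, s3, s4, s5}; fixed.
Sat(E[error U (¬error ∨ wait)]) = {s0, s1, s2, s3, s4, s5}
Sat((error ∧ grant) ∧ E[error U (¬error ∨ wait)]) = {s0, s3}
EG ((error ∧ grant) ∧ E[error U (¬error ∨ wait)]): greatest fixpoint, start Z0 = {s0, s3}, keep only states in Sat with some successor in Z. Z1 = {s3}; fixed.
Sat(EG ((error ∧ grant) ∧ E[error U (¬error ∨ wait)])) = {s3}
s3 ∈ Sat(EG ((error ∧ grant) ∧ E[error U (¬error ∨ wait)])) = {s3}, so the formula holds at s3.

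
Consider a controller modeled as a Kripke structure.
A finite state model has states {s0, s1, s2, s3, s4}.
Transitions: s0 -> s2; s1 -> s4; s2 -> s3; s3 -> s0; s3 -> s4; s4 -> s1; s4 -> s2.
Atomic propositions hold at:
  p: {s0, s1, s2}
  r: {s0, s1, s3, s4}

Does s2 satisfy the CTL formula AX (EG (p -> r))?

Sat(p -> r) = {s0, s1, s3, s4}
EG (p -> r): greatest fixpoint, start Z0 = {s0, s1, s3, s4}, keep only states in Sat with some successor in Z. Z1 = {s1, s3, s4}; fixed.
Sat(EG (p -> r)) = {s1, s3, s4}
Sat(AX (EG (p -> r))) = {s : every successor in {s1, s3, s4}} = {s1, s2}
s2 ∈ Sat(AX (EG (p -> r))) = {s1, s2}, so the formula holds at s2.

Yes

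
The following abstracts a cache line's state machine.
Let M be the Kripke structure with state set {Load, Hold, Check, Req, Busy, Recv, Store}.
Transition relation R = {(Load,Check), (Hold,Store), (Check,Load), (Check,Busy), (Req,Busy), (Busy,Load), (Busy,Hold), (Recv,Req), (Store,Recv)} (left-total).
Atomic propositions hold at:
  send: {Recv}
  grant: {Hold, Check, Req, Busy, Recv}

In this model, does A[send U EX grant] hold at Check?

Sat(EX grant) = {s : some successor in {Hold, Check, Req, Busy, Recv}} = {Load, Check, Req, Busy, Recv, Store}
A[send U EX grant]: least fixpoint, start Z0 = Sat(EX grant) = {Load, Check, Req, Busy, Recv, Store}, add states in Sat(send) with every successor in Z. Already a fixed point.
Sat(A[send U EX grant]) = {Load, Check, Req, Busy, Recv, Store}
Check ∈ Sat(A[send U EX grant]) = {Load, Check, Req, Busy, Recv, Store}, so the formula holds at Check.

Yes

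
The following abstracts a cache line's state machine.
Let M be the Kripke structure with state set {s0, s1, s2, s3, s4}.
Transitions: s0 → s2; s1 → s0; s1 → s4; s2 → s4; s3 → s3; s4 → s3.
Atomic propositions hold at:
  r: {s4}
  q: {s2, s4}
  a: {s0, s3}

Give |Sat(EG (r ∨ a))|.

Sat(r ∨ a) = {s0, s3, s4}
EG (r ∨ a): greatest fixpoint, start Z0 = {s0, s3, s4}, keep only states in Sat with some successor in Z. Z1 = {s3, s4}; fixed.
Sat(EG (r ∨ a)) = {s3, s4}
|Sat(EG (r ∨ a))| = |{s3, s4}| = 2.

2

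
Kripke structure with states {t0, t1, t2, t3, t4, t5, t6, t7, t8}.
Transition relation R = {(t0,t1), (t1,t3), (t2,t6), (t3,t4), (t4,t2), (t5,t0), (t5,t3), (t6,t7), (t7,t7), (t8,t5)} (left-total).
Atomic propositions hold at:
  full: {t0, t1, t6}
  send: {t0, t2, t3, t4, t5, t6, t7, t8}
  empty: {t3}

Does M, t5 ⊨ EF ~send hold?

Yes

Sat(~send) = {t1}
EF ~send: least fixpoint, start Z0 = {t1}, add states with some successor in Z. Z1 = {t0, t1}; Z2 = {t0, t1, t5}; Z3 = {t0, t1, t5, t8}; fixed.
Sat(EF ~send) = {t0, t1, t5, t8}
t5 ∈ Sat(EF ~send) = {t0, t1, t5, t8}, so the formula holds at t5.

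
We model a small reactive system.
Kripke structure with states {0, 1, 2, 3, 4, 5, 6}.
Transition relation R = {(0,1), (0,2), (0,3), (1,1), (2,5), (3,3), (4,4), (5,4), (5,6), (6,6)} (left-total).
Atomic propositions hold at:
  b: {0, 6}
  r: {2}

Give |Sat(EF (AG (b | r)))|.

Sat(b | r) = {0, 2, 6}
AG (b | r): greatest fixpoint, start Z0 = {0, 2, 6}, keep only states in Sat with every successor in Z. Z1 = {6}; fixed.
Sat(AG (b | r)) = {6}
EF (AG (b | r)): least fixpoint, start Z0 = {6}, add states with some successor in Z. Z1 = {5, 6}; Z2 = {2, 5, 6}; Z3 = {0, 2, 5, 6}; fixed.
Sat(EF (AG (b | r))) = {0, 2, 5, 6}
|Sat(EF (AG (b | r)))| = |{0, 2, 5, 6}| = 4.

4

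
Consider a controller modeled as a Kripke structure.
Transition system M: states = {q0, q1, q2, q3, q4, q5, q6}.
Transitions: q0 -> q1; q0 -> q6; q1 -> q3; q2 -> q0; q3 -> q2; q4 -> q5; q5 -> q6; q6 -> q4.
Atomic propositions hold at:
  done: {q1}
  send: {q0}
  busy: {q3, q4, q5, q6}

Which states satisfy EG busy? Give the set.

{q4, q5, q6}

EG busy: greatest fixpoint, start Z0 = {q3, q4, q5, q6}, keep only states in Sat with some successor in Z. Z1 = {q4, q5, q6}; fixed.
Sat(EG busy) = {q4, q5, q6}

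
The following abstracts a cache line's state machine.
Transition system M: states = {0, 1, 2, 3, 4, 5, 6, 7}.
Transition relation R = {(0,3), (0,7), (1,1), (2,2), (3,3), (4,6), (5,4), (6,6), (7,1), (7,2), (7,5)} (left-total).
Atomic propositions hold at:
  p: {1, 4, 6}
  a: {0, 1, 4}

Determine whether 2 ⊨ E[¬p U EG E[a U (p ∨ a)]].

No

Sat(¬p) = {0, 2, 3, 5, 7}
Sat(p ∨ a) = {0, 1, 4, 6}
E[a U (p ∨ a)]: least fixpoint, start Z0 = Sat((p ∨ a)) = {0, 1, 4, 6}, add states in Sat(a) with some successor in Z. Already a fixed point.
Sat(E[a U (p ∨ a)]) = {0, 1, 4, 6}
EG E[a U (p ∨ a)]: greatest fixpoint, start Z0 = {0, 1, 4, 6}, keep only states in Sat with some successor in Z. Z1 = {1, 4, 6}; fixed.
Sat(EG E[a U (p ∨ a)]) = {1, 4, 6}
E[¬p U EG E[a U (p ∨ a)]]: least fixpoint, start Z0 = Sat(EG E[a U (p ∨ a)]) = {1, 4, 6}, add states in Sat(¬p) with some successor in Z. Z1 = {1, 4, 5, 6, 7}; Z2 = {0, 1, 4, 5, 6, 7}; fixed.
Sat(E[¬p U EG E[a U (p ∨ a)]]) = {0, 1, 4, 5, 6, 7}
2 ∉ Sat(E[¬p U EG E[a U (p ∨ a)]]) = {0, 1, 4, 5, 6, 7}, so the formula does not hold at 2.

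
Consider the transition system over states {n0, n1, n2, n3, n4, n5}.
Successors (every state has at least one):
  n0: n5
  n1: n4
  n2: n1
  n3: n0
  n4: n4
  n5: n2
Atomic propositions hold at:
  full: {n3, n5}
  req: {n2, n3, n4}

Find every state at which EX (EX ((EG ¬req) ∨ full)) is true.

Sat(¬req) = {n0, n1, n5}
EG ¬req: greatest fixpoint, start Z0 = {n0, n1, n5}, keep only states in Sat with some successor in Z. Z1 = {n0}; Z2 = ∅; fixed.
Sat(EG ¬req) = ∅
Sat((EG ¬req) ∨ full) = {n3, n5}
Sat(EX ((EG ¬req) ∨ full)) = {s : some successor in {n3, n5}} = {n0}
Sat(EX (EX ((EG ¬req) ∨ full))) = {s : some successor in {n0}} = {n3}

{n3}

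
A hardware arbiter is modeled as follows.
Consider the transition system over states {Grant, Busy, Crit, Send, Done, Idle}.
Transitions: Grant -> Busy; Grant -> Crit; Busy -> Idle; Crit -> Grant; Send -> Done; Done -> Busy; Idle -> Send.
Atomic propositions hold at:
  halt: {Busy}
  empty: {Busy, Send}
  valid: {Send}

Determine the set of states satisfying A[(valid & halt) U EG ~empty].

Sat(valid & halt) = ∅
Sat(~empty) = {Grant, Crit, Done, Idle}
EG ~empty: greatest fixpoint, start Z0 = {Grant, Crit, Done, Idle}, keep only states in Sat with some successor in Z. Z1 = {Grant, Crit}; fixed.
Sat(EG ~empty) = {Grant, Crit}
A[(valid & halt) U EG ~empty]: least fixpoint, start Z0 = Sat(EG ~empty) = {Grant, Crit}, add states in Sat(valid & halt) with every successor in Z. Already a fixed point.
Sat(A[(valid & halt) U EG ~empty]) = {Grant, Crit}

{Grant, Crit}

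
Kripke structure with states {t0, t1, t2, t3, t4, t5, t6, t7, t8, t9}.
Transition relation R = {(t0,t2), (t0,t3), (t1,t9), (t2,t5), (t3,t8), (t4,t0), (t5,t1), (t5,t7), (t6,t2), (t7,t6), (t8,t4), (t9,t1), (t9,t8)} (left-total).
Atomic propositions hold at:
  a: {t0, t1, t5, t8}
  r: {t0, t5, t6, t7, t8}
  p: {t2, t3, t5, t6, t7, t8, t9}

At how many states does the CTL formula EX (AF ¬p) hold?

7

Sat(¬p) = {t0, t1, t4}
AF ¬p: least fixpoint, start Z0 = {t0, t1, t4}, add states with every successor in Z. Z1 = {t0, t1, t4, t8}; Z2 = {t0, t1, t3, t4, t8, t9}; fixed.
Sat(AF ¬p) = {t0, t1, t3, t4, t8, t9}
Sat(EX (AF ¬p)) = {s : some successor in {t0, t1, t3, t4, t8, t9}} = {t0, t1, t3, t4, t5, t8, t9}
|Sat(EX (AF ¬p))| = |{t0, t1, t3, t4, t5, t8, t9}| = 7.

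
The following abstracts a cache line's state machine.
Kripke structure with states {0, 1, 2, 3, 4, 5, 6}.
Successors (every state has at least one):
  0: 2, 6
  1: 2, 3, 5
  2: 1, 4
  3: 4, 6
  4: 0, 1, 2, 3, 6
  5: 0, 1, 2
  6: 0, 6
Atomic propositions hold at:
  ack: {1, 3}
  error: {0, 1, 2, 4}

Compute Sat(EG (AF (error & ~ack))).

{0, 2, 4}

Sat(~ack) = {0, 2, 4, 5, 6}
Sat(error & ~ack) = {0, 2, 4}
AF (error & ~ack): least fixpoint, start Z0 = {0, 2, 4}, add states with every successor in Z. Already a fixed point.
Sat(AF (error & ~ack)) = {0, 2, 4}
EG (AF (error & ~ack)): greatest fixpoint, start Z0 = {0, 2, 4}, keep only states in Sat with some successor in Z. Already a fixed point.
Sat(EG (AF (error & ~ack))) = {0, 2, 4}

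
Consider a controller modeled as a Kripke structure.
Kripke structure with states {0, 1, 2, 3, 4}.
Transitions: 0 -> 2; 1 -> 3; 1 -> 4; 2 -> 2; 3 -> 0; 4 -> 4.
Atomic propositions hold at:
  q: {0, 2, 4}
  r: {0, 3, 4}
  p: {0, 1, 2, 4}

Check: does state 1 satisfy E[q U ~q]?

Yes

Sat(~q) = {1, 3}
E[q U ~q]: least fixpoint, start Z0 = Sat(~q) = {1, 3}, add states in Sat(q) with some successor in Z. Already a fixed point.
Sat(E[q U ~q]) = {1, 3}
1 ∈ Sat(E[q U ~q]) = {1, 3}, so the formula holds at 1.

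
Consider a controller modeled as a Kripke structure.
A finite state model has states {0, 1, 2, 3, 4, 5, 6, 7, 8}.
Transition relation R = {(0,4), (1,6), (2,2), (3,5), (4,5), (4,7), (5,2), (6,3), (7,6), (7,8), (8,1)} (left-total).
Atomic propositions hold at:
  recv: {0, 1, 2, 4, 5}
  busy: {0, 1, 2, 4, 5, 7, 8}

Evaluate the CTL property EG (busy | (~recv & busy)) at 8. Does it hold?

No

Sat(~recv) = {3, 6, 7, 8}
Sat(~recv & busy) = {7, 8}
Sat(busy | (~recv & busy)) = {0, 1, 2, 4, 5, 7, 8}
EG (busy | (~recv & busy)): greatest fixpoint, start Z0 = {0, 1, 2, 4, 5, 7, 8}, keep only states in Sat with some successor in Z. Z1 = {0, 2, 4, 5, 7, 8}; Z2 = {0, 2, 4, 5, 7}; Z3 = {0, 2, 4, 5}; fixed.
Sat(EG (busy | (~recv & busy))) = {0, 2, 4, 5}
8 ∉ Sat(EG (busy | (~recv & busy))) = {0, 2, 4, 5}, so the formula does not hold at 8.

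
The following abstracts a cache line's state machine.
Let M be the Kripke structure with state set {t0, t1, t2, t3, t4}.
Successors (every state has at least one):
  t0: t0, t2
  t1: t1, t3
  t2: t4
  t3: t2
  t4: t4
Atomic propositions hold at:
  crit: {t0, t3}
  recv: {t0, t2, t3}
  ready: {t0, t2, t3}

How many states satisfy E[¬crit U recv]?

Sat(¬crit) = {t1, t2, t4}
E[¬crit U recv]: least fixpoint, start Z0 = Sat(recv) = {t0, t2, t3}, add states in Sat(¬crit) with some successor in Z. Z1 = {t0, t1, t2, t3}; fixed.
Sat(E[¬crit U recv]) = {t0, t1, t2, t3}
|Sat(E[¬crit U recv])| = |{t0, t1, t2, t3}| = 4.

4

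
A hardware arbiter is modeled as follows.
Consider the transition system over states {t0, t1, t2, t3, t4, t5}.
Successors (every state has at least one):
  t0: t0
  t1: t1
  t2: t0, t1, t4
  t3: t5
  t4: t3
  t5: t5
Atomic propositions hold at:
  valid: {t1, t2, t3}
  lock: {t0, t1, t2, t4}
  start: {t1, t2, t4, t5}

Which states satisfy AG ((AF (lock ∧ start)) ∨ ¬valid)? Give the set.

Sat(lock ∧ start) = {t1, t2, t4}
AF (lock ∧ start): least fixpoint, start Z0 = {t1, t2, t4}, add states with every successor in Z. Already a fixed point.
Sat(AF (lock ∧ start)) = {t1, t2, t4}
Sat(¬valid) = {t0, t4, t5}
Sat((AF (lock ∧ start)) ∨ ¬valid) = {t0, t1, t2, t4, t5}
AG ((AF (lock ∧ start)) ∨ ¬valid): greatest fixpoint, start Z0 = {t0, t1, t2, t4, t5}, keep only states in Sat with every successor in Z. Z1 = {t0, t1, t2, t5}; Z2 = {t0, t1, t5}; fixed.
Sat(AG ((AF (lock ∧ start)) ∨ ¬valid)) = {t0, t1, t5}

{t0, t1, t5}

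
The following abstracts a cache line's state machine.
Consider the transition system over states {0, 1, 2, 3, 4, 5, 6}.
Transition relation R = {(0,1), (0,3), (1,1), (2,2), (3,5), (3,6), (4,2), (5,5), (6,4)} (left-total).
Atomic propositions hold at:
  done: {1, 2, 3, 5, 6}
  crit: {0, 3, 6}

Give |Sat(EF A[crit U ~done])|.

4

Sat(~done) = {0, 4}
A[crit U ~done]: least fixpoint, start Z0 = Sat(~done) = {0, 4}, add states in Sat(crit) with every successor in Z. Z1 = {0, 4, 6}; fixed.
Sat(A[crit U ~done]) = {0, 4, 6}
EF A[crit U ~done]: least fixpoint, start Z0 = {0, 4, 6}, add states with some successor in Z. Z1 = {0, 3, 4, 6}; fixed.
Sat(EF A[crit U ~done]) = {0, 3, 4, 6}
|Sat(EF A[crit U ~done])| = |{0, 3, 4, 6}| = 4.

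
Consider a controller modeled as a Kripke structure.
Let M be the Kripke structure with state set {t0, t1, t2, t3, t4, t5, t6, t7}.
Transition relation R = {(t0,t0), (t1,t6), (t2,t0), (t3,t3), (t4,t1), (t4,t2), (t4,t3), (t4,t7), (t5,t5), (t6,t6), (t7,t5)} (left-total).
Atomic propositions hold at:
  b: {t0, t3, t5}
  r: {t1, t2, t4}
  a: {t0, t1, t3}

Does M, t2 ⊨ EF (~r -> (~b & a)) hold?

Sat(~r) = {t0, t3, t5, t6, t7}
Sat(~b) = {t1, t2, t4, t6, t7}
Sat(~b & a) = {t1}
Sat(~r -> (~b & a)) = {t1, t2, t4}
EF (~r -> (~b & a)): least fixpoint, start Z0 = {t1, t2, t4}, add states with some successor in Z. Already a fixed point.
Sat(EF (~r -> (~b & a))) = {t1, t2, t4}
t2 ∈ Sat(EF (~r -> (~b & a))) = {t1, t2, t4}, so the formula holds at t2.

Yes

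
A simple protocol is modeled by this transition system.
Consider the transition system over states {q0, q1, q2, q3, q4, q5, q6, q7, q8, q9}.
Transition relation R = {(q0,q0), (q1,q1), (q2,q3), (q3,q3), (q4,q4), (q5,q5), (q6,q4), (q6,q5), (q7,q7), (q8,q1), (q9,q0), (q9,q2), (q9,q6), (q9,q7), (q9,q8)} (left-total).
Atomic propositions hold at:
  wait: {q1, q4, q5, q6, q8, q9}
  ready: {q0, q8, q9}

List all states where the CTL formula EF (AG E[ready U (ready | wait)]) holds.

Sat(ready | wait) = {q0, q1, q4, q5, q6, q8, q9}
E[ready U (ready | wait)]: least fixpoint, start Z0 = Sat((ready | wait)) = {q0, q1, q4, q5, q6, q8, q9}, add states in Sat(ready) with some successor in Z. Already a fixed point.
Sat(E[ready U (ready | wait)]) = {q0, q1, q4, q5, q6, q8, q9}
AG E[ready U (ready | wait)]: greatest fixpoint, start Z0 = {q0, q1, q4, q5, q6, q8, q9}, keep only states in Sat with every successor in Z. Z1 = {q0, q1, q4, q5, q6, q8}; fixed.
Sat(AG E[ready U (ready | wait)]) = {q0, q1, q4, q5, q6, q8}
EF (AG E[ready U (ready | wait)]): least fixpoint, start Z0 = {q0, q1, q4, q5, q6, q8}, add states with some successor in Z. Z1 = {q0, q1, q4, q5, q6, q8, q9}; fixed.
Sat(EF (AG E[ready U (ready | wait)])) = {q0, q1, q4, q5, q6, q8, q9}

{q0, q1, q4, q5, q6, q8, q9}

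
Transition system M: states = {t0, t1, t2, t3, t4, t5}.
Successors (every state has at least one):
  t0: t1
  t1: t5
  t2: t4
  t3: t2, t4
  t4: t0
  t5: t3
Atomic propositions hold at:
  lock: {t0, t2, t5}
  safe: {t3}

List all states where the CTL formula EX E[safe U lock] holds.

{t1, t3, t4, t5}

E[safe U lock]: least fixpoint, start Z0 = Sat(lock) = {t0, t2, t5}, add states in Sat(safe) with some successor in Z. Z1 = {t0, t2, t3, t5}; fixed.
Sat(E[safe U lock]) = {t0, t2, t3, t5}
Sat(EX E[safe U lock]) = {s : some successor in {t0, t2, t3, t5}} = {t1, t3, t4, t5}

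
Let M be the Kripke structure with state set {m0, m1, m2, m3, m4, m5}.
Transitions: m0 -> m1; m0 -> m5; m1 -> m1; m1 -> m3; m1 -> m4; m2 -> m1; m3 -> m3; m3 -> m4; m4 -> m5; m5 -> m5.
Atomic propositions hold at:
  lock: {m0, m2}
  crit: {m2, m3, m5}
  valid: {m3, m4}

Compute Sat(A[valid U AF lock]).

{m0, m2}

AF lock: least fixpoint, start Z0 = {m0, m2}, add states with every successor in Z. Already a fixed point.
Sat(AF lock) = {m0, m2}
A[valid U AF lock]: least fixpoint, start Z0 = Sat(AF lock) = {m0, m2}, add states in Sat(valid) with every successor in Z. Already a fixed point.
Sat(A[valid U AF lock]) = {m0, m2}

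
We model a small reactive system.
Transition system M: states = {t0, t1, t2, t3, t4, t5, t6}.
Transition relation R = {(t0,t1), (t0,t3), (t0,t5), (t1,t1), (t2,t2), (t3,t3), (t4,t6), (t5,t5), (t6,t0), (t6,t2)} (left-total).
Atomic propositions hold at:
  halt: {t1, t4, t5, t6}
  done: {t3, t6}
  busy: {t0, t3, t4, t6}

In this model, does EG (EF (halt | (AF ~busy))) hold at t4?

Sat(~busy) = {t1, t2, t5}
AF ~busy: least fixpoint, start Z0 = {t1, t2, t5}, add states with every successor in Z. Already a fixed point.
Sat(AF ~busy) = {t1, t2, t5}
Sat(halt | (AF ~busy)) = {t1, t2, t4, t5, t6}
EF (halt | (AF ~busy)): least fixpoint, start Z0 = {t1, t2, t4, t5, t6}, add states with some successor in Z. Z1 = {t0, t1, t2, t4, t5, t6}; fixed.
Sat(EF (halt | (AF ~busy))) = {t0, t1, t2, t4, t5, t6}
EG (EF (halt | (AF ~busy))): greatest fixpoint, start Z0 = {t0, t1, t2, t4, t5, t6}, keep only states in Sat with some successor in Z. Already a fixed point.
Sat(EG (EF (halt | (AF ~busy)))) = {t0, t1, t2, t4, t5, t6}
t4 ∈ Sat(EG (EF (halt | (AF ~busy)))) = {t0, t1, t2, t4, t5, t6}, so the formula holds at t4.

Yes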